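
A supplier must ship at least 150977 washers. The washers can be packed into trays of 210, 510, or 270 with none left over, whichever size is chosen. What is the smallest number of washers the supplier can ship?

The number of washers must be a common multiple of 210, 510, and 270, so a multiple of their LCM.
210 = 2 × 3 × 5 × 7
510 = 2 × 3 × 5 × 17
270 = 2 × 3^3 × 5
LCM(210, 510, 270) = 2 × 3^3 × 5 × 7 × 17 = 32130.
Smallest multiple of 32130 that is ≥ 150977: ⌈150977/32130⌉ × 32130 = 5 × 32130 = 160650.

160650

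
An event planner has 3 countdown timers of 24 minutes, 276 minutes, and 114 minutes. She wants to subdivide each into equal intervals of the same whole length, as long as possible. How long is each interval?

The interval must divide each timer length; the longest such is the gcd.
24 = 2^3 × 3
276 = 2^2 × 3 × 23
114 = 2 × 3 × 19
gcd(24, 276, 114) = 2 × 3 = 6.

6 minutes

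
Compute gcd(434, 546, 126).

14

434 = 2 × 7 × 31
546 = 2 × 3 × 7 × 13
126 = 2 × 3^2 × 7
gcd(434, 546, 126) = 2 × 7 = 14.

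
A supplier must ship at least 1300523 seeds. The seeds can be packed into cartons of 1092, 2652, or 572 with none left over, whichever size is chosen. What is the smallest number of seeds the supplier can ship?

The number of seeds must be a common multiple of 1092, 2652, and 572, so a multiple of their LCM.
1092 = 2^2 × 3 × 7 × 13
2652 = 2^2 × 3 × 13 × 17
572 = 2^2 × 11 × 13
LCM(1092, 2652, 572) = 2^2 × 3 × 7 × 11 × 13 × 17 = 204204.
Smallest multiple of 204204 that is ≥ 1300523: ⌈1300523/204204⌉ × 204204 = 7 × 204204 = 1429428.

1429428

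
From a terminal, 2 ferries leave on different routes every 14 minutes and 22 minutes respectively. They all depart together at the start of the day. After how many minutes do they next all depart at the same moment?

We need the least common multiple of the intervals.
14 = 2 × 7
22 = 2 × 11
LCM(14, 22) = 2 × 7 × 11 = 154.

154 minutes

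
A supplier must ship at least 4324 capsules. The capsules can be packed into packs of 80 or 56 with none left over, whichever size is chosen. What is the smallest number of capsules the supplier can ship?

The number of capsules must be a common multiple of 80 and 56, so a multiple of their LCM.
80 = 2^4 × 5
56 = 2^3 × 7
LCM(80, 56) = 2^4 × 5 × 7 = 560.
Smallest multiple of 560 that is ≥ 4324: ⌈4324/560⌉ × 560 = 8 × 560 = 4480.

4480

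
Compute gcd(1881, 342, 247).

1881 = 3^2 × 11 × 19
342 = 2 × 3^2 × 19
247 = 13 × 19
gcd(1881, 342, 247) = 19.

19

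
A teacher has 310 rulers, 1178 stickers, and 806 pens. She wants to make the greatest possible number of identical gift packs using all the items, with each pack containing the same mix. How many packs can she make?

The pack count must divide each quantity, so the greatest is gcd(310, 1178, 806).
310 = 2 × 5 × 31
1178 = 2 × 19 × 31
806 = 2 × 13 × 31
gcd(310, 1178, 806) = 2 × 31 = 62.

62 packs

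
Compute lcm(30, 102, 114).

9690

30 = 2 × 3 × 5
102 = 2 × 3 × 17
114 = 2 × 3 × 19
LCM(30, 102, 114) = 2 × 3 × 5 × 17 × 19 = 9690.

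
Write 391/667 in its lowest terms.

17/29

391 = 17 × 23
667 = 23 × 29
gcd(391, 667) = 23.
Divide numerator and denominator by 23: 391/667 = 17/29.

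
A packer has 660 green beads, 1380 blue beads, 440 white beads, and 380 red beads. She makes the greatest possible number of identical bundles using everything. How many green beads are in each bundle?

Number of bundles = gcd(660, 1380, 440, 380).
660 = 2^2 × 3 × 5 × 11
1380 = 2^2 × 3 × 5 × 23
440 = 2^3 × 5 × 11
380 = 2^2 × 5 × 19
gcd(660, 1380, 440, 380) = 2^2 × 5 = 20.
green beads per bundle = 660 / 20 = 33.

33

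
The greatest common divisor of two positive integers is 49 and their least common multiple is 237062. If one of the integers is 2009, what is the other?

5782

For two integers, gcd × lcm = product, so the other is (49 × 237062) / 2009 = 11616038 / 2009 = 5782.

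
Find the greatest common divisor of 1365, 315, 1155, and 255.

1365 = 3 × 5 × 7 × 13
315 = 3^2 × 5 × 7
1155 = 3 × 5 × 7 × 11
255 = 3 × 5 × 17
gcd(1365, 315, 1155, 255) = 3 × 5 = 15.

15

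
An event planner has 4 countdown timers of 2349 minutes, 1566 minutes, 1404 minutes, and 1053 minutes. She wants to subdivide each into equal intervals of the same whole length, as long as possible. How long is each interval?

27 minutes

The interval must divide each timer length; the longest such is the gcd.
2349 = 3^4 × 29
1566 = 2 × 3^3 × 29
1404 = 2^2 × 3^3 × 13
1053 = 3^4 × 13
gcd(2349, 1566, 1404, 1053) = 3^3 = 27.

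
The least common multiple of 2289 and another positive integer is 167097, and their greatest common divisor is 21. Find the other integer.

gcd × lcm = product of the two integers, so the other integer is (21 × 167097) / 2289 = 1533.

1533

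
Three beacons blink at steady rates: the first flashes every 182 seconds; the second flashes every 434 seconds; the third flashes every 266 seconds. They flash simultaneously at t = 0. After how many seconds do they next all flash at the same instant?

107198 seconds

We need the least common multiple of the intervals.
182 = 2 × 7 × 13
434 = 2 × 7 × 31
266 = 2 × 7 × 19
LCM(182, 434, 266) = 2 × 7 × 13 × 19 × 31 = 107198.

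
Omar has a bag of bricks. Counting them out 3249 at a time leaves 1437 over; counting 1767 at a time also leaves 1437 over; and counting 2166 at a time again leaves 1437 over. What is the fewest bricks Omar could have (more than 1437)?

N − 1437 must be a common multiple of 3249, 1767, and 2166.
3249 = 3^2 × 19^2
1767 = 3 × 19 × 31
2166 = 2 × 3 × 19^2
LCM(3249, 1767, 2166) = 2 × 3^2 × 19^2 × 31 = 201438.
Smallest N > 1437 is LCM + 1437 = 201438 + 1437 = 202875.

202875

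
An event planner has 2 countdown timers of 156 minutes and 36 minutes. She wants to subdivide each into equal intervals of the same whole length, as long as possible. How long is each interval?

The interval must divide each timer length; the longest such is the gcd.
156 = 2^2 × 3 × 13
36 = 2^2 × 3^2
gcd(156, 36) = 2^2 × 3 = 12.

12 minutes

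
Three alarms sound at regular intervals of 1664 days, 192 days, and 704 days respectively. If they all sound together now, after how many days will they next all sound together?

54912 days

We need the least common multiple of the intervals.
1664 = 2^7 × 13
192 = 2^6 × 3
704 = 2^6 × 11
LCM(1664, 192, 704) = 2^7 × 3 × 11 × 13 = 54912.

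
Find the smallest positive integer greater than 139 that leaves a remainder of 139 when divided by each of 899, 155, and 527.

76554

N − 139 must be a common multiple of 899, 155, and 527.
899 = 29 × 31
155 = 5 × 31
527 = 17 × 31
LCM(899, 155, 527) = 5 × 17 × 29 × 31 = 76415.
Smallest N > 139 is LCM + 139 = 76415 + 139 = 76554.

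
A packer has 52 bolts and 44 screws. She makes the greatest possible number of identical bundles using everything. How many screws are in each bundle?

Number of bundles = gcd(52, 44).
52 = 2^2 × 13
44 = 2^2 × 11
gcd(52, 44) = 2^2 = 4.
screws per bundle = 44 / 4 = 11.

11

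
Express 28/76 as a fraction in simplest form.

7/19

28 = 2^2 × 7
76 = 2^2 × 19
gcd(28, 76) = 2^2 = 4.
Divide numerator and denominator by 4: 28/76 = 7/19.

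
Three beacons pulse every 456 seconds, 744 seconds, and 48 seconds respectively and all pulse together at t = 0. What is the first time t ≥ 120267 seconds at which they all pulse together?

Joint pulses occur at multiples of LCM(456, 744, 48).
456 = 2^3 × 3 × 19
744 = 2^3 × 3 × 31
48 = 2^4 × 3
LCM(456, 744, 48) = 2^4 × 3 × 19 × 31 = 28272.
Smallest multiple of 28272 that is ≥ 120267: ⌈120267/28272⌉ × 28272 = 5 × 28272 = 141360.

141360 seconds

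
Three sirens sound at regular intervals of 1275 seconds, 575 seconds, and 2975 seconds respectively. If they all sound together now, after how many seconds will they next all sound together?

The first simultaneous occurrence is after LCM of the individual periods.
1275 = 3 × 5^2 × 17
575 = 5^2 × 23
2975 = 5^2 × 7 × 17
LCM(1275, 575, 2975) = 3 × 5^2 × 7 × 17 × 23 = 205275.

205275 seconds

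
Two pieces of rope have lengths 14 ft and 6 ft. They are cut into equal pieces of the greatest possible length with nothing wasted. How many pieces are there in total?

10

Piece length = gcd(14, 6).
14 = 2 × 7
6 = 2 × 3
gcd(14, 6) = 2.
Total pieces = 14/2 + 6/2 = 7 + 3 = 10.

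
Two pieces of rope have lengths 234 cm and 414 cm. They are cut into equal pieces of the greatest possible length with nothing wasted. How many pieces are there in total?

36

Piece length = gcd(234, 414).
234 = 2 × 3^2 × 13
414 = 2 × 3^2 × 23
gcd(234, 414) = 2 × 3^2 = 18.
Total pieces = 234/18 + 414/18 = 13 + 23 = 36.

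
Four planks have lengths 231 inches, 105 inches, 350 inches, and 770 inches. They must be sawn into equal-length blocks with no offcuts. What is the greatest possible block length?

7 inches

This is the greatest common divisor of 231, 105, 350, and 770.
231 = 3 × 7 × 11
105 = 3 × 5 × 7
350 = 2 × 5^2 × 7
770 = 2 × 5 × 7 × 11
gcd(231, 105, 350, 770) = 7.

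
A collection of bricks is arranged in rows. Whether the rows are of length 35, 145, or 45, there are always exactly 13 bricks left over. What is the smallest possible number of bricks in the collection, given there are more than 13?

N − 13 must be a common multiple of 35, 145, and 45.
35 = 5 × 7
145 = 5 × 29
45 = 3^2 × 5
LCM(35, 145, 45) = 3^2 × 5 × 7 × 29 = 9135.
Smallest N > 13 is LCM + 13 = 9135 + 13 = 9148.

9148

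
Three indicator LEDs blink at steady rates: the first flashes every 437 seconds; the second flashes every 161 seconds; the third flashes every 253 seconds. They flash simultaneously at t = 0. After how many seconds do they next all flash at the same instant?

We need the least common multiple of the intervals.
437 = 19 × 23
161 = 7 × 23
253 = 11 × 23
LCM(437, 161, 253) = 7 × 11 × 19 × 23 = 33649.

33649 seconds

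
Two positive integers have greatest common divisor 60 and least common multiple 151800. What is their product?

For any two positive integers, gcd × lcm = product = 60 × 151800 = 9108000.

9108000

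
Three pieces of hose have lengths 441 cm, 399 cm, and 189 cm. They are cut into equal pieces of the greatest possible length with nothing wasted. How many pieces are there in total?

Piece length = gcd(441, 399, 189).
441 = 3^2 × 7^2
399 = 3 × 7 × 19
189 = 3^3 × 7
gcd(441, 399, 189) = 3 × 7 = 21.
Total pieces = 441/21 + 399/21 + 189/21 = 21 + 19 + 9 = 49.

49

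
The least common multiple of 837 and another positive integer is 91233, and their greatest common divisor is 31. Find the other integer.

3379

gcd × lcm = product of the two integers, so the other integer is (31 × 91233) / 837 = 3379.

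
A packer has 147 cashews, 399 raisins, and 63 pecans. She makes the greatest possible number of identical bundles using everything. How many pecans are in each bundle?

Number of bundles = gcd(147, 399, 63).
147 = 3 × 7^2
399 = 3 × 7 × 19
63 = 3^2 × 7
gcd(147, 399, 63) = 3 × 7 = 21.
pecans per bundle = 63 / 21 = 3.

3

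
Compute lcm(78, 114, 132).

32604

78 = 2 × 3 × 13
114 = 2 × 3 × 19
132 = 2^2 × 3 × 11
LCM(78, 114, 132) = 2^2 × 3 × 11 × 13 × 19 = 32604.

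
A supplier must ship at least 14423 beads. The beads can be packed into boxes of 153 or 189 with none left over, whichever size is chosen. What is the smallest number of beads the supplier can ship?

The number of beads must be a common multiple of 153 and 189, so a multiple of their LCM.
153 = 3^2 × 17
189 = 3^3 × 7
LCM(153, 189) = 3^3 × 7 × 17 = 3213.
Smallest multiple of 3213 that is ≥ 14423: ⌈14423/3213⌉ × 3213 = 5 × 3213 = 16065.

16065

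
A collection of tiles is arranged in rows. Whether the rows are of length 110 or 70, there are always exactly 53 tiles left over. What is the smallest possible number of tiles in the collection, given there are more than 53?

823

N − 53 must be a common multiple of 110 and 70.
110 = 2 × 5 × 11
70 = 2 × 5 × 7
LCM(110, 70) = 2 × 5 × 7 × 11 = 770.
Smallest N > 53 is LCM + 53 = 770 + 53 = 823.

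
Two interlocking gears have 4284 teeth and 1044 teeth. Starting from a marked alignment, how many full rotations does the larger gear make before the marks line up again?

All finish a whole number of cycles simultaneously at t = LCM of the periods.
4284 = 2^2 × 3^2 × 7 × 17
1044 = 2^2 × 3^2 × 29
LCM(4284, 1044) = 2^2 × 3^2 × 7 × 17 × 29 = 124236.
Rotations for period 4284: 124236 / 4284 = 29.

29 rotations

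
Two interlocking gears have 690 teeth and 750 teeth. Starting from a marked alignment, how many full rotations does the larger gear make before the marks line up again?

23 rotations

All finish a whole number of cycles simultaneously at t = LCM of the periods.
690 = 2 × 3 × 5 × 23
750 = 2 × 3 × 5^3
LCM(690, 750) = 2 × 3 × 5^3 × 23 = 17250.
Rotations for period 750: 17250 / 750 = 23.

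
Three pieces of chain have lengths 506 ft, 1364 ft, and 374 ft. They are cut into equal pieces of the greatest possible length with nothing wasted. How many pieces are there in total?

102

Piece length = gcd(506, 1364, 374).
506 = 2 × 11 × 23
1364 = 2^2 × 11 × 31
374 = 2 × 11 × 17
gcd(506, 1364, 374) = 2 × 11 = 22.
Total pieces = 506/22 + 1364/22 + 374/22 = 23 + 62 + 17 = 102.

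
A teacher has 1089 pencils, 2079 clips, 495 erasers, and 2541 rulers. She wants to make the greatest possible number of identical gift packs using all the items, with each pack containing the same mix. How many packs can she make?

33 packs

The pack count must divide each quantity, so the greatest is gcd(1089, 2079, 495, 2541).
1089 = 3^2 × 11^2
2079 = 3^3 × 7 × 11
495 = 3^2 × 5 × 11
2541 = 3 × 7 × 11^2
gcd(1089, 2079, 495, 2541) = 3 × 11 = 33.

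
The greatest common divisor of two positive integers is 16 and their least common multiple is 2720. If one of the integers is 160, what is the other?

For two integers, gcd × lcm = product, so the other is (16 × 2720) / 160 = 43520 / 160 = 272.

272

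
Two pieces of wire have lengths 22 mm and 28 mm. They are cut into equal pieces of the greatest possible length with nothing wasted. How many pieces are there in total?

25

Piece length = gcd(22, 28).
22 = 2 × 11
28 = 2^2 × 7
gcd(22, 28) = 2.
Total pieces = 22/2 + 28/2 = 11 + 14 = 25.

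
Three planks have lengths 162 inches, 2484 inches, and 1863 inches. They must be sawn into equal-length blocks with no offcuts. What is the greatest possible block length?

This is the greatest common divisor of 162, 2484, and 1863.
162 = 2 × 3^4
2484 = 2^2 × 3^3 × 23
1863 = 3^4 × 23
gcd(162, 2484, 1863) = 3^3 = 27.

27 inches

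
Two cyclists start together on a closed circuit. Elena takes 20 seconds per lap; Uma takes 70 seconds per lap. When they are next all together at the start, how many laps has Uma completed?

2 laps

The first common completion time is the LCM of the periods.
20 = 2^2 × 5
70 = 2 × 5 × 7
LCM(20, 70) = 2^2 × 5 × 7 = 140.
Laps for period 70: 140 / 70 = 2.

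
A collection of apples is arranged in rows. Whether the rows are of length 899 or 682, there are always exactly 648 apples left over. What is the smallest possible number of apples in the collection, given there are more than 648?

N − 648 must be a common multiple of 899 and 682.
899 = 29 × 31
682 = 2 × 11 × 31
LCM(899, 682) = 2 × 11 × 29 × 31 = 19778.
Smallest N > 648 is LCM + 648 = 19778 + 648 = 20426.

20426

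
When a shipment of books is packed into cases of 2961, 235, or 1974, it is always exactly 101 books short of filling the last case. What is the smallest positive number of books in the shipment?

Being 101 short of a full case of size k means N ≡ −101 (mod k), i.e. N + 101 is a multiple of each size.
2961 = 3^2 × 7 × 47
235 = 5 × 47
1974 = 2 × 3 × 7 × 47
LCM(2961, 235, 1974) = 2 × 3^2 × 5 × 7 × 47 = 29610.
Smallest positive N is 29610 − 101 = 29509.

29509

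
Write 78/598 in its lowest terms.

3/23

78 = 2 × 3 × 13
598 = 2 × 13 × 23
gcd(78, 598) = 2 × 13 = 26.
Divide numerator and denominator by 26: 78/598 = 3/23.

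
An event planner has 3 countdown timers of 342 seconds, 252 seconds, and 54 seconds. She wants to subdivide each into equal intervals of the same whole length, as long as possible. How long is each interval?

18 seconds

The interval must divide each timer length; the longest such is the gcd.
342 = 2 × 3^2 × 19
252 = 2^2 × 3^2 × 7
54 = 2 × 3^3
gcd(342, 252, 54) = 2 × 3^2 = 18.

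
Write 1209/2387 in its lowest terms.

1209 = 3 × 13 × 31
2387 = 7 × 11 × 31
gcd(1209, 2387) = 31.
Divide numerator and denominator by 31: 1209/2387 = 39/77.

39/77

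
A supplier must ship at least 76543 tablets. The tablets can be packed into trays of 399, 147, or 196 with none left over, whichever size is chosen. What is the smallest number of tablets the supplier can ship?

78204

The number of tablets must be a common multiple of 399, 147, and 196, so a multiple of their LCM.
399 = 3 × 7 × 19
147 = 3 × 7^2
196 = 2^2 × 7^2
LCM(399, 147, 196) = 2^2 × 3 × 7^2 × 19 = 11172.
Smallest multiple of 11172 that is ≥ 76543: ⌈76543/11172⌉ × 11172 = 7 × 11172 = 78204.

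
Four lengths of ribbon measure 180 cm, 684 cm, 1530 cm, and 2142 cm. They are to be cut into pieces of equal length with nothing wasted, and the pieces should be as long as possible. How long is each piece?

18 cm

The greatest length dividing all of 180, 684, 1530, and 2142 is their gcd.
180 = 2^2 × 3^2 × 5
684 = 2^2 × 3^2 × 19
1530 = 2 × 3^2 × 5 × 17
2142 = 2 × 3^2 × 7 × 17
gcd(180, 684, 1530, 2142) = 2 × 3^2 = 18.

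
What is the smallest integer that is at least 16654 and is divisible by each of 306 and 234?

19890

The integer must be a common multiple of 306 and 234, so a multiple of their LCM.
306 = 2 × 3^2 × 17
234 = 2 × 3^2 × 13
LCM(306, 234) = 2 × 3^2 × 13 × 17 = 3978.
Smallest multiple of 3978 that is ≥ 16654: ⌈16654/3978⌉ × 3978 = 5 × 3978 = 19890.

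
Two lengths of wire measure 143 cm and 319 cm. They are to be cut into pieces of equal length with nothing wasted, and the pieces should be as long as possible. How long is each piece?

The greatest length dividing all of 143 and 319 is their gcd.
143 = 11 × 13
319 = 11 × 29
gcd(143, 319) = 11.

11 cm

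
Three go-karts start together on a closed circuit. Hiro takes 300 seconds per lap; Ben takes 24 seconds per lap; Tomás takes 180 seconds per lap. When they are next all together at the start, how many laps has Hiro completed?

All finish a whole number of cycles simultaneously at t = LCM of the periods.
300 = 2^2 × 3 × 5^2
24 = 2^3 × 3
180 = 2^2 × 3^2 × 5
LCM(300, 24, 180) = 2^3 × 3^2 × 5^2 = 1800.
Laps for period 300: 1800 / 300 = 6.

6 laps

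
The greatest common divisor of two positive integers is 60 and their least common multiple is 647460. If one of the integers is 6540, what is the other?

For two integers, gcd × lcm = product, so the other is (60 × 647460) / 6540 = 38847600 / 6540 = 5940.

5940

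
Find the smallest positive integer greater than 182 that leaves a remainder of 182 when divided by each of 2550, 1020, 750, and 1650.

N − 182 must be a common multiple of 2550, 1020, 750, and 1650.
2550 = 2 × 3 × 5^2 × 17
1020 = 2^2 × 3 × 5 × 17
750 = 2 × 3 × 5^3
1650 = 2 × 3 × 5^2 × 11
LCM(2550, 1020, 750, 1650) = 2^2 × 3 × 5^3 × 11 × 17 = 280500.
Smallest N > 182 is LCM + 182 = 280500 + 182 = 280682.

280682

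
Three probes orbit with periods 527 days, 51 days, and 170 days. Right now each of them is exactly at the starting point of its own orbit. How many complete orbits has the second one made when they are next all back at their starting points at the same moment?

The first common completion time is the LCM of the periods.
527 = 17 × 31
51 = 3 × 17
170 = 2 × 5 × 17
LCM(527, 51, 170) = 2 × 3 × 5 × 17 × 31 = 15810.
Orbits for period 51: 15810 / 51 = 310.

310 orbits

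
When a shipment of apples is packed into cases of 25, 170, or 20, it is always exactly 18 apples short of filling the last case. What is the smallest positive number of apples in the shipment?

Being 18 short of a full case of size k means N ≡ −18 (mod k), i.e. N + 18 is a multiple of each size.
25 = 5^2
170 = 2 × 5 × 17
20 = 2^2 × 5
LCM(25, 170, 20) = 2^2 × 5^2 × 17 = 1700.
Smallest positive N is 1700 − 18 = 1682.

1682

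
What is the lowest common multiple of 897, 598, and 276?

897 = 3 × 13 × 23
598 = 2 × 13 × 23
276 = 2^2 × 3 × 23
LCM(897, 598, 276) = 2^2 × 3 × 13 × 23 = 3588.

3588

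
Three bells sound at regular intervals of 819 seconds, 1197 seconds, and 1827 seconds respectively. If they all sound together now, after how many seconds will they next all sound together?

451269 seconds

They coincide at every common multiple of the periods; the first is the LCM.
819 = 3^2 × 7 × 13
1197 = 3^2 × 7 × 19
1827 = 3^2 × 7 × 29
LCM(819, 1197, 1827) = 3^2 × 7 × 13 × 19 × 29 = 451269.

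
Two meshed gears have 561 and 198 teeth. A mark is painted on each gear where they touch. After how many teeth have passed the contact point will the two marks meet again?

3366 teeth

They coincide at every common multiple of the periods; the first is the LCM.
561 = 3 × 11 × 17
198 = 2 × 3^2 × 11
LCM(561, 198) = 2 × 3^2 × 11 × 17 = 3366.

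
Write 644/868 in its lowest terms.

23/31

644 = 2^2 × 7 × 23
868 = 2^2 × 7 × 31
gcd(644, 868) = 2^2 × 7 = 28.
Divide numerator and denominator by 28: 644/868 = 23/31.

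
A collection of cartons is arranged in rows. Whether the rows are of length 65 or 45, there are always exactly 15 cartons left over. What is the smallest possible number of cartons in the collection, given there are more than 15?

600

N − 15 must be a common multiple of 65 and 45.
65 = 5 × 13
45 = 3^2 × 5
LCM(65, 45) = 3^2 × 5 × 13 = 585.
Smallest N > 15 is LCM + 15 = 585 + 15 = 600.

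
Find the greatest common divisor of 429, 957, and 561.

33

429 = 3 × 11 × 13
957 = 3 × 11 × 29
561 = 3 × 11 × 17
gcd(429, 957, 561) = 3 × 11 = 33.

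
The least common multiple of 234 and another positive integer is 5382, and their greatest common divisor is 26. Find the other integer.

gcd × lcm = product of the two integers, so the other integer is (26 × 5382) / 234 = 598.

598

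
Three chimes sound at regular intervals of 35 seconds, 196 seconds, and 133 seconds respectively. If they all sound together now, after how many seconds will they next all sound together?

18620 seconds

We need the least common multiple of the intervals.
35 = 5 × 7
196 = 2^2 × 7^2
133 = 7 × 19
LCM(35, 196, 133) = 2^2 × 5 × 7^2 × 19 = 18620.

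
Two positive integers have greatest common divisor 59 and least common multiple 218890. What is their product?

For any two positive integers, gcd × lcm = product = 59 × 218890 = 12914510.

12914510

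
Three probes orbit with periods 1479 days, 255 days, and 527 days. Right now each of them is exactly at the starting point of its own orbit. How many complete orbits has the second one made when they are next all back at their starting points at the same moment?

All finish a whole number of cycles simultaneously at t = LCM of the periods.
1479 = 3 × 17 × 29
255 = 3 × 5 × 17
527 = 17 × 31
LCM(1479, 255, 527) = 3 × 5 × 17 × 29 × 31 = 229245.
Orbits for period 255: 229245 / 255 = 899.

899 orbits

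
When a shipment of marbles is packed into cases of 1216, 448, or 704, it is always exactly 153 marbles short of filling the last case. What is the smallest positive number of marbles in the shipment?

93479

Being 153 short of a full case of size k means N ≡ −153 (mod k), i.e. N + 153 is a multiple of each size.
1216 = 2^6 × 19
448 = 2^6 × 7
704 = 2^6 × 11
LCM(1216, 448, 704) = 2^6 × 7 × 11 × 19 = 93632.
Smallest positive N is 93632 − 153 = 93479.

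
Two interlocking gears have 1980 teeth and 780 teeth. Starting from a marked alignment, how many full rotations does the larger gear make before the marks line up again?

All finish a whole number of cycles simultaneously at t = LCM of the periods.
1980 = 2^2 × 3^2 × 5 × 11
780 = 2^2 × 3 × 5 × 13
LCM(1980, 780) = 2^2 × 3^2 × 5 × 11 × 13 = 25740.
Rotations for period 1980: 25740 / 1980 = 13.

13 rotations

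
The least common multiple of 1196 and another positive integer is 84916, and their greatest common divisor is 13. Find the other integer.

923

gcd × lcm = product of the two integers, so the other integer is (13 × 84916) / 1196 = 923.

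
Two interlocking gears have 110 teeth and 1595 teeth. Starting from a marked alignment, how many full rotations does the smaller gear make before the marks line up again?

All finish a whole number of cycles simultaneously at t = LCM of the periods.
110 = 2 × 5 × 11
1595 = 5 × 11 × 29
LCM(110, 1595) = 2 × 5 × 11 × 29 = 3190.
Rotations for period 110: 3190 / 110 = 29.

29 rotations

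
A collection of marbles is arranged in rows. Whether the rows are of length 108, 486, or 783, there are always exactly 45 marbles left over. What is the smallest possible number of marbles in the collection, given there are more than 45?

28233

N − 45 must be a common multiple of 108, 486, and 783.
108 = 2^2 × 3^3
486 = 2 × 3^5
783 = 3^3 × 29
LCM(108, 486, 783) = 2^2 × 3^5 × 29 = 28188.
Smallest N > 45 is LCM + 45 = 28188 + 45 = 28233.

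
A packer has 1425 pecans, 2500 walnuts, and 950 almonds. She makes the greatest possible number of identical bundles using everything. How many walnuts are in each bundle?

Number of bundles = gcd(1425, 2500, 950).
1425 = 3 × 5^2 × 19
2500 = 2^2 × 5^4
950 = 2 × 5^2 × 19
gcd(1425, 2500, 950) = 5^2 = 25.
walnuts per bundle = 2500 / 25 = 100.

100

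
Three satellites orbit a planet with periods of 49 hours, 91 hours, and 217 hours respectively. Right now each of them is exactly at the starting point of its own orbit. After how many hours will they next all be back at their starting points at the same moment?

The first simultaneous occurrence is after LCM of the individual periods.
49 = 7^2
91 = 7 × 13
217 = 7 × 31
LCM(49, 91, 217) = 7^2 × 13 × 31 = 19747.

19747 hours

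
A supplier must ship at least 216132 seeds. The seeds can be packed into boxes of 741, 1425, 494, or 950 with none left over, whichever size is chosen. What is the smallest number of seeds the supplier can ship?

222300

The number of seeds must be a common multiple of 741, 1425, 494, and 950, so a multiple of their LCM.
741 = 3 × 13 × 19
1425 = 3 × 5^2 × 19
494 = 2 × 13 × 19
950 = 2 × 5^2 × 19
LCM(741, 1425, 494, 950) = 2 × 3 × 5^2 × 13 × 19 = 37050.
Smallest multiple of 37050 that is ≥ 216132: ⌈216132/37050⌉ × 37050 = 6 × 37050 = 222300.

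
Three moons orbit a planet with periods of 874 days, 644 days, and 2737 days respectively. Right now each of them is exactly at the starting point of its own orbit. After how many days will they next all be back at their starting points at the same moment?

They coincide at every common multiple of the periods; the first is the LCM.
874 = 2 × 19 × 23
644 = 2^2 × 7 × 23
2737 = 7 × 17 × 23
LCM(874, 644, 2737) = 2^2 × 7 × 17 × 19 × 23 = 208012.

208012 days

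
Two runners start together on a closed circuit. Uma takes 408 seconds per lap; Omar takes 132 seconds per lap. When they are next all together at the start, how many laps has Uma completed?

11 laps

They are all back at their starting positions together after one LCM of the periods.
408 = 2^3 × 3 × 17
132 = 2^2 × 3 × 11
LCM(408, 132) = 2^3 × 3 × 11 × 17 = 4488.
Laps for period 408: 4488 / 408 = 11.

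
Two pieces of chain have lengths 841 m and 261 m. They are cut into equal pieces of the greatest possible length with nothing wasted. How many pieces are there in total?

38

Piece length = gcd(841, 261).
841 = 29^2
261 = 3^2 × 29
gcd(841, 261) = 29.
Total pieces = 841/29 + 261/29 = 29 + 9 = 38.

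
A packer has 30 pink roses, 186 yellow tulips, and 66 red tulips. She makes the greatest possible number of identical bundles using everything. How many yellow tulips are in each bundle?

Number of bundles = gcd(30, 186, 66).
30 = 2 × 3 × 5
186 = 2 × 3 × 31
66 = 2 × 3 × 11
gcd(30, 186, 66) = 2 × 3 = 6.
yellow tulips per bundle = 186 / 6 = 31.

31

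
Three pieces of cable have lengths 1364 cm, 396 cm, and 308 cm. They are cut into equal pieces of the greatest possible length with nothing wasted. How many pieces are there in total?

Piece length = gcd(1364, 396, 308).
1364 = 2^2 × 11 × 31
396 = 2^2 × 3^2 × 11
308 = 2^2 × 7 × 11
gcd(1364, 396, 308) = 2^2 × 11 = 44.
Total pieces = 1364/44 + 396/44 + 308/44 = 31 + 9 + 7 = 47.

47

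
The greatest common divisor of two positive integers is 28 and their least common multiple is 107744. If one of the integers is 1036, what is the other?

For two integers, gcd × lcm = product, so the other is (28 × 107744) / 1036 = 3016832 / 1036 = 2912.

2912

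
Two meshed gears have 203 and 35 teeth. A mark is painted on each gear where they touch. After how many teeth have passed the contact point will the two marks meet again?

They coincide at every common multiple of the periods; the first is the LCM.
203 = 7 × 29
35 = 5 × 7
LCM(203, 35) = 5 × 7 × 29 = 1015.

1015 teeth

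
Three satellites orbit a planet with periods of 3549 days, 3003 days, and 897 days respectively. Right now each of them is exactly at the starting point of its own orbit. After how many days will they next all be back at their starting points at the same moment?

897897 days

We need the least common multiple of the intervals.
3549 = 3 × 7 × 13^2
3003 = 3 × 7 × 11 × 13
897 = 3 × 13 × 23
LCM(3549, 3003, 897) = 3 × 7 × 11 × 13^2 × 23 = 897897.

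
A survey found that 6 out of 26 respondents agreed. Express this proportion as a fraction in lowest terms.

6 = 2 × 3
26 = 2 × 13
gcd(6, 26) = 2.
Divide numerator and denominator by 2: 6/26 = 3/13.

3/13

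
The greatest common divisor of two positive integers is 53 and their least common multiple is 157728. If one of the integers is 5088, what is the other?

1643

For two integers, gcd × lcm = product, so the other is (53 × 157728) / 5088 = 8359584 / 5088 = 1643.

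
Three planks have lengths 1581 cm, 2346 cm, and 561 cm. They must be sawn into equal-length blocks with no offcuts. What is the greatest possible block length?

51 cm

The block length must divide every plank, so the greatest is gcd(1581, 2346, 561).
1581 = 3 × 17 × 31
2346 = 2 × 3 × 17 × 23
561 = 3 × 11 × 17
gcd(1581, 2346, 561) = 3 × 17 = 51.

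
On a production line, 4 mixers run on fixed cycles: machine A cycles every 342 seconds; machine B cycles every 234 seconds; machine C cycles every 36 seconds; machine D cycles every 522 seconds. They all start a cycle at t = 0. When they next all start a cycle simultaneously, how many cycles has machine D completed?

494 cycles

They are all back at their starting positions together after one LCM of the periods.
342 = 2 × 3^2 × 19
234 = 2 × 3^2 × 13
36 = 2^2 × 3^2
522 = 2 × 3^2 × 29
LCM(342, 234, 36, 522) = 2^2 × 3^2 × 13 × 19 × 29 = 257868.
Cycles for period 522: 257868 / 522 = 494.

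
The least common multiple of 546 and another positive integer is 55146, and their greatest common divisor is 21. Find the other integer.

2121

gcd × lcm = product of the two integers, so the other integer is (21 × 55146) / 546 = 2121.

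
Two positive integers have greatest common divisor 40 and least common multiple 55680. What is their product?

For any two positive integers, gcd × lcm = product = 40 × 55680 = 2227200.

2227200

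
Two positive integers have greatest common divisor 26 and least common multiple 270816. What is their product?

For any two positive integers, gcd × lcm = product = 26 × 270816 = 7041216.

7041216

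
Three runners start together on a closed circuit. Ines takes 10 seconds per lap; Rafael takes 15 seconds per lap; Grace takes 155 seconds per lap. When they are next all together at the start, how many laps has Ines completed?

93 laps

The first common completion time is the LCM of the periods.
10 = 2 × 5
15 = 3 × 5
155 = 5 × 31
LCM(10, 15, 155) = 2 × 3 × 5 × 31 = 930.
Laps for period 10: 930 / 10 = 93.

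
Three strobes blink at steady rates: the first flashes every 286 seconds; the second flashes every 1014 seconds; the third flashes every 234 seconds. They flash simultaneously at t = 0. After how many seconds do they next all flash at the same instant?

They coincide at every common multiple of the periods; the first is the LCM.
286 = 2 × 11 × 13
1014 = 2 × 3 × 13^2
234 = 2 × 3^2 × 13
LCM(286, 1014, 234) = 2 × 3^2 × 11 × 13^2 = 33462.

33462 seconds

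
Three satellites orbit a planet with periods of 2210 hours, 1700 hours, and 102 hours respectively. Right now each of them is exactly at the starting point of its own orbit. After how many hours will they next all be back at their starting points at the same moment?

They coincide at every common multiple of the periods; the first is the LCM.
2210 = 2 × 5 × 13 × 17
1700 = 2^2 × 5^2 × 17
102 = 2 × 3 × 17
LCM(2210, 1700, 102) = 2^2 × 3 × 5^2 × 13 × 17 = 66300.

66300 hours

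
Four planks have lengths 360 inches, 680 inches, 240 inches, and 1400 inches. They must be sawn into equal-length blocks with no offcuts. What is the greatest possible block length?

40 inches

The block length must divide every plank, so the greatest is gcd(360, 680, 240, 1400).
360 = 2^3 × 3^2 × 5
680 = 2^3 × 5 × 17
240 = 2^4 × 3 × 5
1400 = 2^3 × 5^2 × 7
gcd(360, 680, 240, 1400) = 2^3 × 5 = 40.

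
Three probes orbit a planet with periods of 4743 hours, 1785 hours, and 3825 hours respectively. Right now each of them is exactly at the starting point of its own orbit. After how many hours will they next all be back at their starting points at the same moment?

830025 hours

The first simultaneous occurrence is after LCM of the individual periods.
4743 = 3^2 × 17 × 31
1785 = 3 × 5 × 7 × 17
3825 = 3^2 × 5^2 × 17
LCM(4743, 1785, 3825) = 3^2 × 5^2 × 7 × 17 × 31 = 830025.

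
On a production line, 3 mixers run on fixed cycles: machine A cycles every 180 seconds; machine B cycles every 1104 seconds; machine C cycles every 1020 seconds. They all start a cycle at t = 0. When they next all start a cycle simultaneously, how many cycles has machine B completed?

All finish a whole number of cycles simultaneously at t = LCM of the periods.
180 = 2^2 × 3^2 × 5
1104 = 2^4 × 3 × 23
1020 = 2^2 × 3 × 5 × 17
LCM(180, 1104, 1020) = 2^4 × 3^2 × 5 × 17 × 23 = 281520.
Cycles for period 1104: 281520 / 1104 = 255.

255 cycles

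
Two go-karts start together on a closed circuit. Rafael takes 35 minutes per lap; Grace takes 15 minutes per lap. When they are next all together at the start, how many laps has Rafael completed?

They are all back at their starting positions together after one LCM of the periods.
35 = 5 × 7
15 = 3 × 5
LCM(35, 15) = 3 × 5 × 7 = 105.
Laps for period 35: 105 / 35 = 3.

3 laps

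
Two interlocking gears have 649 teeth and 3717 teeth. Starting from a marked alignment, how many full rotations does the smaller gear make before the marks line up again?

63 rotations

All finish a whole number of cycles simultaneously at t = LCM of the periods.
649 = 11 × 59
3717 = 3^2 × 7 × 59
LCM(649, 3717) = 3^2 × 7 × 11 × 59 = 40887.
Rotations for period 649: 40887 / 649 = 63.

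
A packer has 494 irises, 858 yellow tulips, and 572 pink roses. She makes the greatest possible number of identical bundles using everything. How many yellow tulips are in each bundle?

Number of bundles = gcd(494, 858, 572).
494 = 2 × 13 × 19
858 = 2 × 3 × 11 × 13
572 = 2^2 × 11 × 13
gcd(494, 858, 572) = 2 × 13 = 26.
yellow tulips per bundle = 858 / 26 = 33.

33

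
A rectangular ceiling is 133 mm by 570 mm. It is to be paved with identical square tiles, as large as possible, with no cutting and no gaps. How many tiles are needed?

210

Tile side = gcd(133, 570).
133 = 7 × 19
570 = 2 × 3 × 5 × 19
gcd(133, 570) = 19.
Tiles: (133/19) × (570/19) = 7 × 30 = 210.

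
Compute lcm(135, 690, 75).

135 = 3^3 × 5
690 = 2 × 3 × 5 × 23
75 = 3 × 5^2
LCM(135, 690, 75) = 2 × 3^3 × 5^2 × 23 = 31050.

31050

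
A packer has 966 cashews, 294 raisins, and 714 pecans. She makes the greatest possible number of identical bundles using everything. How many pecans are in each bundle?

Number of bundles = gcd(966, 294, 714).
966 = 2 × 3 × 7 × 23
294 = 2 × 3 × 7^2
714 = 2 × 3 × 7 × 17
gcd(966, 294, 714) = 2 × 3 × 7 = 42.
pecans per bundle = 714 / 42 = 17.

17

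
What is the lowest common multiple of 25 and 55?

275

25 = 5^2
55 = 5 × 11
LCM(25, 55) = 5^2 × 11 = 275.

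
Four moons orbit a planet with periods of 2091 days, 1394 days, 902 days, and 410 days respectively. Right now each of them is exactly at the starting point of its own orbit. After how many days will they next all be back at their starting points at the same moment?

We need the least common multiple of the intervals.
2091 = 3 × 17 × 41
1394 = 2 × 17 × 41
902 = 2 × 11 × 41
410 = 2 × 5 × 41
LCM(2091, 1394, 902, 410) = 2 × 3 × 5 × 11 × 17 × 41 = 230010.

230010 days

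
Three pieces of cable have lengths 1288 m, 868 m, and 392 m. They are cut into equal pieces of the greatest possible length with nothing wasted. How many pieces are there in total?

91

Piece length = gcd(1288, 868, 392).
1288 = 2^3 × 7 × 23
868 = 2^2 × 7 × 31
392 = 2^3 × 7^2
gcd(1288, 868, 392) = 2^2 × 7 = 28.
Total pieces = 1288/28 + 868/28 + 392/28 = 46 + 31 + 14 = 91.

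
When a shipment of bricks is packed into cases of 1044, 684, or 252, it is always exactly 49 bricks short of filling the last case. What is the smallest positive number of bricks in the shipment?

138803

Being 49 short of a full case of size k means N ≡ −49 (mod k), i.e. N + 49 is a multiple of each size.
1044 = 2^2 × 3^2 × 29
684 = 2^2 × 3^2 × 19
252 = 2^2 × 3^2 × 7
LCM(1044, 684, 252) = 2^2 × 3^2 × 7 × 19 × 29 = 138852.
Smallest positive N is 138852 − 49 = 138803.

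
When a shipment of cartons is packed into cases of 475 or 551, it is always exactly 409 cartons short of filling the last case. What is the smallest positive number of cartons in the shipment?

Being 409 short of a full case of size k means N ≡ −409 (mod k), i.e. N + 409 is a multiple of each size.
475 = 5^2 × 19
551 = 19 × 29
LCM(475, 551) = 5^2 × 19 × 29 = 13775.
Smallest positive N is 13775 − 409 = 13366.

13366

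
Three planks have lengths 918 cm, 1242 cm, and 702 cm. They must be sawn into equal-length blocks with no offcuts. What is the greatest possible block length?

The block length must divide every plank, so the greatest is gcd(918, 1242, 702).
918 = 2 × 3^3 × 17
1242 = 2 × 3^3 × 23
702 = 2 × 3^3 × 13
gcd(918, 1242, 702) = 2 × 3^3 = 54.

54 cm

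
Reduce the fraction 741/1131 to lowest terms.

19/29

741 = 3 × 13 × 19
1131 = 3 × 13 × 29
gcd(741, 1131) = 3 × 13 = 39.
Divide numerator and denominator by 39: 741/1131 = 19/29.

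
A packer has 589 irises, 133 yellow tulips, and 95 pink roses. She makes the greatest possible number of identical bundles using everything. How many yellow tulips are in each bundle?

7

Number of bundles = gcd(589, 133, 95).
589 = 19 × 31
133 = 7 × 19
95 = 5 × 19
gcd(589, 133, 95) = 19.
yellow tulips per bundle = 133 / 19 = 7.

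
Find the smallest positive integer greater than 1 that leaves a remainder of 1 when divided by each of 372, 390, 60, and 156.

N − 1 must be a common multiple of 372, 390, 60, and 156.
372 = 2^2 × 3 × 31
390 = 2 × 3 × 5 × 13
60 = 2^2 × 3 × 5
156 = 2^2 × 3 × 13
LCM(372, 390, 60, 156) = 2^2 × 3 × 5 × 13 × 31 = 24180.
Smallest N > 1 is LCM + 1 = 24180 + 1 = 24181.

24181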